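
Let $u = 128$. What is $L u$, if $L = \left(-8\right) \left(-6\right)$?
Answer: $6144$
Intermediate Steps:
$L = 48$
$L u = 48 \cdot 128 = 6144$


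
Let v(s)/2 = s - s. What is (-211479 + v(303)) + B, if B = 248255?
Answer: 36776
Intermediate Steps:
v(s) = 0 (v(s) = 2*(s - s) = 2*0 = 0)
(-211479 + v(303)) + B = (-211479 + 0) + 248255 = -211479 + 248255 = 36776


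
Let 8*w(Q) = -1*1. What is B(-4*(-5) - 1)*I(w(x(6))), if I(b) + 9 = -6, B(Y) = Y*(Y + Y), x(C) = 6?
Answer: -10830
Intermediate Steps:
w(Q) = -1/8 (w(Q) = (-1*1)/8 = (1/8)*(-1) = -1/8)
B(Y) = 2*Y**2 (B(Y) = Y*(2*Y) = 2*Y**2)
I(b) = -15 (I(b) = -9 - 6 = -15)
B(-4*(-5) - 1)*I(w(x(6))) = (2*(-4*(-5) - 1)**2)*(-15) = (2*(20 - 1)**2)*(-15) = (2*19**2)*(-15) = (2*361)*(-15) = 722*(-15) = -10830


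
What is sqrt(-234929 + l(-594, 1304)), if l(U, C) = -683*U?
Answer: sqrt(170773) ≈ 413.25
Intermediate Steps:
sqrt(-234929 + l(-594, 1304)) = sqrt(-234929 - 683*(-594)) = sqrt(-234929 + 405702) = sqrt(170773)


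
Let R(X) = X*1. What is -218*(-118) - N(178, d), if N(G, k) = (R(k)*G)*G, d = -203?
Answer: 6457576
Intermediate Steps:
R(X) = X
N(G, k) = k*G² (N(G, k) = (k*G)*G = (G*k)*G = k*G²)
-218*(-118) - N(178, d) = -218*(-118) - (-203)*178² = 25724 - (-203)*31684 = 25724 - 1*(-6431852) = 25724 + 6431852 = 6457576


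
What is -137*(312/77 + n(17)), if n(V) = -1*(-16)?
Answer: -211528/77 ≈ -2747.1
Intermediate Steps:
n(V) = 16
-137*(312/77 + n(17)) = -137*(312/77 + 16) = -137*1544/77 = -211528/77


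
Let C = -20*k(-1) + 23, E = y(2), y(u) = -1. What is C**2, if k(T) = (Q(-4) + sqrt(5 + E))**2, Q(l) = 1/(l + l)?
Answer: 573049/256 ≈ 2238.5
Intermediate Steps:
E = -1
Q(l) = 1/(2*l)
k(T) = 225/64 (k(T) = ((1/2)/(-4) + sqrt(5 - 1))**2 = ((1/2)*(-1/4) + sqrt(4))**2 = (-1/8 + 2)**2 = (15/8)**2 = 225/64)
C = -757/16 (C = -20*225/64 + 23 = -1125/16 + 23 = -757/16 ≈ -47.313)
C**2 = (-757/16)**2 = 573049/256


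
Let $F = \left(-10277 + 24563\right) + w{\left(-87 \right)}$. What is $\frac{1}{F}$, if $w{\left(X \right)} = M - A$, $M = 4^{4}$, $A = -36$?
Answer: $\frac{1}{14578} \approx 6.8597 \cdot 10^{-5}$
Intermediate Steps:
$M = 256$
$w{\left(X \right)} = 292$ ($w{\left(X \right)} = 256 - -36 = 256 + 36 = 292$)
$F = 14578$ ($F = \left(-10277 + 24563\right) + 292 = 14286 + 292 = 14578$)
$\frac{1}{F} = \frac{1}{14578}$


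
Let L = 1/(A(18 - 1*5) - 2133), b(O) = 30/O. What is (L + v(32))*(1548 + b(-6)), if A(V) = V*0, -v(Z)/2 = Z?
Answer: -210639559/2133 ≈ -98753.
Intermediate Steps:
v(Z) = -2*Z
A(V) = 0
L = -1/2133 (L = 1/(0 - 2133) = 1/(-2133) = -1/2133 ≈ -0.00046882)
(L + v(32))*(1548 + b(-6)) = (-1/2133 - 2*32)*(1548 + 30/(-6)) = (-1/2133 - 64)*(1548 + 30*(-⅙)) = -136513*(1548 - 5)/2133 = -136513/2133*1543 = -210639559/2133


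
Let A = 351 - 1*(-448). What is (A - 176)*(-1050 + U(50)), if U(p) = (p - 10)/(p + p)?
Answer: -3269504/5 ≈ -6.5390e+5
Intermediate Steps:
U(p) = (-10 + p)/(2*p) (U(p) = (-10 + p)/((2*p)) = (-10 + p)*(1/(2*p)) = (-10 + p)/(2*p))
A = 799 (A = 351 + 448 = 799)
(A - 176)*(-1050 + U(50)) = (799 - 176)*(-1050 + (½)*(-10 + 50)/50) = 623*(-1050 + (½)*(1/50)*40) = 623*(-1050 + ⅖) = 623*(-5248/5) = -3269504/5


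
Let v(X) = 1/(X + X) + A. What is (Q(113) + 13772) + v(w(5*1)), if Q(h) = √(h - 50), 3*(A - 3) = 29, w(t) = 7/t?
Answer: 578971/42 + 3*√7 ≈ 13793.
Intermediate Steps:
A = 38/3 (A = 3 + (⅓)*29 = 3 + 29/3 = 38/3 ≈ 12.667)
v(X) = 38/3 + 1/(2*X) (v(X) = 1/(X + X) + 38/3 = 1/(2*X) + 38/3 = 38/3 + 1/(2*X))
Q(h) = √(-50 + h)
(Q(113) + 13772) + v(w(5*1)) = (√(-50 + 113) + 13772) + (3 + 76*(7/((5*1))))/(6*((7/((5*1))))) = (√63 + 13772) + (3 + 76*(7/5))/(6*((7/5))) = (3*√7 + 13772) + (3 + 76*(7*(⅕)))/(6*((7*(⅕)))) = (13772 + 3*√7) + (3 + 76*(7/5))/(6*(7/5)) = (13772 + 3*√7) + (⅙)*(5/7)*(3 + 532/5) = (13772 + 3*√7) + (⅙)*(5/7)*(547/5) = (13772 + 3*√7) + 547/42 = 578971/42 + 3*√7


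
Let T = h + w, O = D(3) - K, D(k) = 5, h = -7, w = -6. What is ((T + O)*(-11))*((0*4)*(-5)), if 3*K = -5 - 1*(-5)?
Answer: 0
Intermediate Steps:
K = 0 (K = (-5 - 1*(-5))/3 = (-5 + 5)/3 = (⅓)*0 = 0)
O = 5 (O = 5 - 1*0 = 5 + 0 = 5)
T = -13 (T = -7 - 6 = -13)
((T + O)*(-11))*((0*4)*(-5)) = ((-13 + 5)*(-11))*((0*4)*(-5)) = (-8*(-11))*(0*(-5)) = 88*0 = 0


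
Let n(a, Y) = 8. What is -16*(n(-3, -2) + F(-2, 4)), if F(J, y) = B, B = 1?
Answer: -144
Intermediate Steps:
F(J, y) = 1
-16*(n(-3, -2) + F(-2, 4)) = -16*(8 + 1) = -16*9 = -144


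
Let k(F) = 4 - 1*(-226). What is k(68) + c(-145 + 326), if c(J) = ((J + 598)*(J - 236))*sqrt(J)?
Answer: 230 - 42845*sqrt(181) ≈ -5.7619e+5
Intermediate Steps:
k(F) = 230 (k(F) = 4 + 226 = 230)
c(J) = sqrt(J)*(-236 + J)*(598 + J) (c(J) = ((598 + J)*(-236 + J))*sqrt(J) = ((-236 + J)*(598 + J))*sqrt(J) = sqrt(J)*(-236 + J)*(598 + J))
k(68) + c(-145 + 326) = 230 + sqrt(-145 + 326)*(-141128 + (-145 + 326)**2 + 362*(-145 + 326)) = 230 + sqrt(181)*(-141128 + 181**2 + 362*181) = 230 + sqrt(181)*(-141128 + 32761 + 65522) = 230 + sqrt(181)*(-42845) = 230 - 42845*sqrt(181)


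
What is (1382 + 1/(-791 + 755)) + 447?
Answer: 65843/36 ≈ 1829.0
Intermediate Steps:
(1382 + 1/(-791 + 755)) + 447 = (1382 + 1/(-36)) + 447 = (1382 - 1/36) + 447 = 49751/36 + 447 = 65843/36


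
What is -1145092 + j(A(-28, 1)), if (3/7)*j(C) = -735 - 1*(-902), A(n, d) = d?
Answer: -3434107/3 ≈ -1.1447e+6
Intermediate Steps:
j(C) = 1169/3 (j(C) = 7*(-735 - 1*(-902))/3 = 7*(-735 + 902)/3 = (7/3)*167 = 1169/3)
-1145092 + j(A(-28, 1)) = -1145092 + 1169/3 = -3434107/3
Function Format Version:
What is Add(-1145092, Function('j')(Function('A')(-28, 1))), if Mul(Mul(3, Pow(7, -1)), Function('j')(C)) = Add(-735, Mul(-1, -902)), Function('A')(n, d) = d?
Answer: Rational(-3434107, 3) ≈ -1.1447e+6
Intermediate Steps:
Function('j')(C) = Rational(1169, 3) (Function('j')(C) = Mul(Rational(7, 3), Add(-735, Mul(-1, -902))) = Mul(Rational(7, 3), Add(-735, 902)) = Mul(Rational(7, 3), 167) = Rational(1169, 3))
Add(-1145092, Function('j')(Function('A')(-28, 1))) = Add(-1145092, Rational(1169, 3)) = Rational(-3434107, 3)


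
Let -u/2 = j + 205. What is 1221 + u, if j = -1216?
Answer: 3243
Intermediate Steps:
u = 2022 (u = -2*(-1216 + 205) = -2*(-1011) = 2022)
1221 + u = 1221 + 2022 = 3243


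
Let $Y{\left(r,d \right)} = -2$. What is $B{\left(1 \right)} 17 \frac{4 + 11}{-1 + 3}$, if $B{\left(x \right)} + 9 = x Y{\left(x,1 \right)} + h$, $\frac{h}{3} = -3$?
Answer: $-2550$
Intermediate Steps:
$h = -9$ ($h = 3 \left(-3\right) = -9$)
$B{\left(x \right)} = -18 - 2 x$ ($B{\left(x \right)} = -9 + \left(x \left(-2\right) - 9\right) = -9 - \left(9 + 2 x\right) = -18 - 2 x$)
$B{\left(1 \right)} 17 \frac{4 + 11}{-1 + 3} = \left(-18 - 2\right) 17 \frac{4 + 11}{-1 + 3} = \left(-18 - 2\right) 17 \cdot \frac{15}{2} = \left(-20\right) 17 \cdot 15 \cdot \frac{1}{2} = \left(-340\right) \frac{15}{2} = -2550$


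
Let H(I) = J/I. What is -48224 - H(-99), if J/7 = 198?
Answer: -48210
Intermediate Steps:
J = 1386 (J = 7*198 = 1386)
H(I) = 1386/I
-48224 - H(-99) = -48224 - 1386/(-99) = -48224 - 1386*(-1)/99 = -48224 - 1*(-14) = -48224 + 14 = -48210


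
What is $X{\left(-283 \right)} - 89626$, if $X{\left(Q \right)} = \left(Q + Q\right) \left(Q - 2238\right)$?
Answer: $1337260$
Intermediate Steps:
$X{\left(Q \right)} = 2 Q \left(-2238 + Q\right)$
$X{\left(-283 \right)} - 89626 = 2 \left(-283\right) \left(-2238 - 283\right) - 89626 = 2 \left(-283\right) \left(-2521\right) - 89626 = 1426886 - 89626 = 1337260$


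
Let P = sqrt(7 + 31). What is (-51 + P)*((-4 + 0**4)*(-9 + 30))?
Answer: 4284 - 84*sqrt(38) ≈ 3766.2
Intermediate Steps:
P = sqrt(38) ≈ 6.1644
(-51 + P)*((-4 + 0**4)*(-9 + 30)) = (-51 + sqrt(38))*((-4 + 0**4)*(-9 + 30)) = (-51 + sqrt(38))*((-4 + 0)*21) = (-51 + sqrt(38))*(-4*21) = (-51 + sqrt(38))*(-84) = 4284 - 84*sqrt(38)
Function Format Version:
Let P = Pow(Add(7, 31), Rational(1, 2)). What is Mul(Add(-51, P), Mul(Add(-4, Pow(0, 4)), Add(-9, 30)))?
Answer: Add(4284, Mul(-84, Pow(38, Rational(1, 2)))) ≈ 3766.2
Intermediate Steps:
P = Pow(38, Rational(1, 2)) ≈ 6.1644
Mul(Add(-51, P), Mul(Add(-4, Pow(0, 4)), Add(-9, 30))) = Mul(Add(-51, Pow(38, Rational(1, 2))), Mul(Add(-4, Pow(0, 4)), Add(-9, 30))) = Mul(Add(-51, Pow(38, Rational(1, 2))), Mul(Add(-4, 0), 21)) = Mul(Add(-51, Pow(38, Rational(1, 2))), Mul(-4, 21)) = Mul(Add(-51, Pow(38, Rational(1, 2))), -84) = Add(4284, Mul(-84, Pow(38, Rational(1, 2))))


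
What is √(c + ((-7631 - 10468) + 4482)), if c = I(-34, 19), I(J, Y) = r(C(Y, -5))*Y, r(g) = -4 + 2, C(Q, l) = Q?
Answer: I*√13655 ≈ 116.85*I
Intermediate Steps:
r(g) = -2
I(J, Y) = -2*Y
c = -38 (c = -2*19 = -38)
√(c + ((-7631 - 10468) + 4482)) = √(-38 + ((-7631 - 10468) + 4482)) = √(-38 + (-18099 + 4482)) = √(-38 - 13617) = √(-13655) = I*√13655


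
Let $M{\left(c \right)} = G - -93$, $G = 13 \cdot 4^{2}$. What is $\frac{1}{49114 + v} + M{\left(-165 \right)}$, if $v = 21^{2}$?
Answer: $\frac{14916056}{49555} \approx 301.0$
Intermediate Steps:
$v = 441$
$G = 208$ ($G = 13 \cdot 16 = 208$)
$M{\left(c \right)} = 301$ ($M{\left(c \right)} = 208 - -93 = 208 + 93 = 301$)
$\frac{1}{49114 + v} + M{\left(-165 \right)} = \frac{1}{49114 + 441} + 301 = \frac{1}{49555} + 301 = \frac{14916056}{49555}$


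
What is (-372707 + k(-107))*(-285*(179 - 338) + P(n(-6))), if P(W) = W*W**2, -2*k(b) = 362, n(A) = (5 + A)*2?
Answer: -16894436616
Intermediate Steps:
n(A) = 10 + 2*A
k(b) = -181 (k(b) = -1/2*362 = -181)
P(W) = W**3
(-372707 + k(-107))*(-285*(179 - 338) + P(n(-6))) = (-372707 - 181)*(-285*(179 - 338) + (10 + 2*(-6))**3) = -372888*(-285*(-159) + (10 - 12)**3) = -372888*(45315 + (-2)**3) = -372888*(45315 - 8) = -372888*45307 = -16894436616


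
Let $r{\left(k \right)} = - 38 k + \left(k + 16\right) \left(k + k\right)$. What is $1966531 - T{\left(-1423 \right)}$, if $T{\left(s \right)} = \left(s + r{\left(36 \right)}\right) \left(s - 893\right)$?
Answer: $4173679$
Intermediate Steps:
$r{\left(k \right)} = - 38 k + 2 k \left(16 + k\right)$ ($r{\left(k \right)} = - 38 k + \left(16 + k\right) 2 k = - 38 k + 2 k \left(16 + k\right)$)
$T{\left(s \right)} = \left(-893 + s\right) \left(2376 + s\right)$ ($T{\left(s \right)} = \left(s + 2 \cdot 36 \left(-3 + 36\right)\right) \left(s - 893\right) = \left(s + 2 \cdot 36 \cdot 33\right) \left(-893 + s\right) = \left(s + 2376\right) \left(-893 + s\right) = \left(2376 + s\right) \left(-893 + s\right) = \left(-893 + s\right) \left(2376 + s\right)$)
$1966531 - T{\left(-1423 \right)} = 1966531 - \left(-2121768 + \left(-1423\right)^{2} + 1483 \left(-1423\right)\right) = 1966531 - \left(-2121768 + 2024929 - 2110309\right) = 1966531 - -2207148 = 1966531 + 2207148 = 4173679$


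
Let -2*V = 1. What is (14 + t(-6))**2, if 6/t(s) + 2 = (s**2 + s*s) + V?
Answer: 3833764/19321 ≈ 198.42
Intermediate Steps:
V = -1/2 (V = -1/2*1 = -1/2 ≈ -0.50000)
t(s) = 6/(-5/2 + 2*s**2) (t(s) = 6/(-2 + ((s**2 + s*s) - 1/2)) = 6/(-2 + ((s**2 + s**2) - 1/2)) = 6/(-2 + (2*s**2 - 1/2)) = 6/(-2 + (-1/2 + 2*s**2)) = 6/(-5/2 + 2*s**2))
(14 + t(-6))**2 = (14 + 12/(-5 + 4*(-6)**2))**2 = (14 + 12/(-5 + 4*36))**2 = (14 + 12/(-5 + 144))**2 = (14 + 12/139)**2 = (1958/139)**2 = 3833764/19321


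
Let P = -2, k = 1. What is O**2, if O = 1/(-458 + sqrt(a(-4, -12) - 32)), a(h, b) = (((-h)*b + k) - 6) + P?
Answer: (458 + I*sqrt(87))**2/44037442201 ≈ 4.7613e-6 + 1.9401e-7*I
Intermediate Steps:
a(h, b) = -7 - b*h (a(h, b) = (((-h)*b + 1) - 6) - 2 = ((-b*h + 1) - 6) - 2 = ((1 - b*h) - 6) - 2 = (-5 - b*h) - 2 = -7 - b*h)
O = 1/(-458 + I*sqrt(87)) (O = 1/(-458 + sqrt((-7 - 1*(-12)*(-4)) - 32)) = 1/(-458 + sqrt((-7 - 48) - 32)) = 1/(-458 + sqrt(-55 - 32)) = 1/(-458 + sqrt(-87)) = 1/(-458 + I*sqrt(87)) ≈ -0.0021825 - 4.445e-5*I)
O**2 = (-458/209851 - I*sqrt(87)/209851)**2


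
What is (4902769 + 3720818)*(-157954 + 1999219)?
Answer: 15878308917555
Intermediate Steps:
(4902769 + 3720818)*(-157954 + 1999219) = 8623587*1841265 = 15878308917555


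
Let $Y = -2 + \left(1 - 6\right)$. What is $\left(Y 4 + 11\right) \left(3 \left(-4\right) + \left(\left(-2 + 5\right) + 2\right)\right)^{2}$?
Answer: $-833$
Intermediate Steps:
$Y = -7$ ($Y = -2 + \left(1 - 6\right) = -2 - 5 = -7$)
$\left(Y 4 + 11\right) \left(3 \left(-4\right) + \left(\left(-2 + 5\right) + 2\right)\right)^{2} = \left(\left(-7\right) 4 + 11\right) \left(3 \left(-4\right) + \left(\left(-2 + 5\right) + 2\right)\right)^{2} = \left(-28 + 11\right) \left(-12 + \left(3 + 2\right)\right)^{2} = - 17 \left(-12 + 5\right)^{2} = - 17 \left(-7\right)^{2} = \left(-17\right) 49 = -833$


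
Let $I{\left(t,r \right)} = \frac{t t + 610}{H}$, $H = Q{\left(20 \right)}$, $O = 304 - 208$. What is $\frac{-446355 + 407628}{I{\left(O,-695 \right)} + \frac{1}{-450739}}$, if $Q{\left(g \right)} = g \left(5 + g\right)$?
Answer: $- \frac{4363942313250}{2214480457} \approx -1970.6$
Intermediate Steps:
$O = 96$ ($O = 304 - 208 = 96$)
$H = 500$ ($H = 20 \left(5 + 20\right) = 20 \cdot 25 = 500$)
$I{\left(t,r \right)} = \frac{61}{50} + \frac{t^{2}}{500}$ ($I{\left(t,r \right)} = \frac{t t + 610}{500} = \left(t^{2} + 610\right) \frac{1}{500} = \left(610 + t^{2}\right) \frac{1}{500} = \frac{61}{50} + \frac{t^{2}}{500}$)
$\frac{-446355 + 407628}{I{\left(O,-695 \right)} + \frac{1}{-450739}} = \frac{-446355 + 407628}{\left(\frac{61}{50} + \frac{96^{2}}{500}\right) + \frac{1}{-450739}} = - \frac{38727}{\left(\frac{61}{50} + \frac{1}{500} \cdot 9216\right) - \frac{1}{450739}} = - \frac{38727}{\left(\frac{61}{50} + \frac{2304}{125}\right) - \frac{1}{450739}} = - \frac{38727}{\frac{4913}{250} - \frac{1}{450739}} = - \frac{38727}{\frac{2214480457}{112684750}} = \left(-38727\right) \frac{112684750}{2214480457} = - \frac{4363942313250}{2214480457}$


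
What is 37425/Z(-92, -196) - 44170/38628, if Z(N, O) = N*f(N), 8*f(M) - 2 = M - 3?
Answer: 466137695/13770882 ≈ 33.849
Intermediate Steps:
f(M) = -⅛ + M/8 (f(M) = ¼ + (M - 3)/8 = ¼ + (-3 + M)/8 = ¼ + (-3/8 + M/8) = -⅛ + M/8)
Z(N, O) = N*(-⅛ + N/8)
37425/Z(-92, -196) - 44170/38628 = 37425/(((⅛)*(-92)*(-1 - 92))) - 44170/38628 = 37425/(((⅛)*(-92)*(-93))) - 44170*1/38628 = 37425/(2139/2) - 22085/19314 = 37425*(2/2139) - 22085/19314 = 24950/713 - 22085/19314 = 466137695/13770882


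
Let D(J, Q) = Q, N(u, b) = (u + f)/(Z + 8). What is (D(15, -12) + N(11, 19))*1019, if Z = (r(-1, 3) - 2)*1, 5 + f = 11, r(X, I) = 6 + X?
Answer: -117185/11 ≈ -10653.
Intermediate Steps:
f = 6 (f = -5 + 11 = 6)
Z = 3 (Z = ((6 - 1) - 2)*1 = (5 - 2)*1 = 3*1 = 3)
N(u, b) = 6/11 + u/11 (N(u, b) = (u + 6)/(3 + 8) = (6 + u)/11 = (6 + u)*(1/11) = 6/11 + u/11)
(D(15, -12) + N(11, 19))*1019 = (-12 + (6/11 + (1/11)*11))*1019 = (-12 + (6/11 + 1))*1019 = (-12 + 17/11)*1019 = -115/11*1019 = -117185/11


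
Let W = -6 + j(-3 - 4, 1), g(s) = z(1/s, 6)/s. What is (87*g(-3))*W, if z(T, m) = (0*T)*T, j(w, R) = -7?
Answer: 0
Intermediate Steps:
z(T, m) = 0 (z(T, m) = 0*T = 0)
g(s) = 0 (g(s) = 0/s = 0)
W = -13 (W = -6 - 7 = -13)
(87*g(-3))*W = (87*0)*(-13) = 0*(-13) = 0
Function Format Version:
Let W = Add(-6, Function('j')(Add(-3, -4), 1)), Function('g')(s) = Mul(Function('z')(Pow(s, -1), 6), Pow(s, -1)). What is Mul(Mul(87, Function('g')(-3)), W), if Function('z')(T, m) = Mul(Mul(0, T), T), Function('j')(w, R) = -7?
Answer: 0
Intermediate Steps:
Function('z')(T, m) = 0 (Function('z')(T, m) = Mul(0, T) = 0)
Function('g')(s) = 0 (Function('g')(s) = Mul(0, Pow(s, -1)) = 0)
W = -13 (W = Add(-6, -7) = -13)
Mul(Mul(87, Function('g')(-3)), W) = Mul(Mul(87, 0), -13) = Mul(0, -13) = 0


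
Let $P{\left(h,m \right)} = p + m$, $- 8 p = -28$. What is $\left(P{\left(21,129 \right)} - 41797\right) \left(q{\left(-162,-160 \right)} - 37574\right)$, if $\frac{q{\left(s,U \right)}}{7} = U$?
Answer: $1612166163$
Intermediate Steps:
$p = \frac{7}{2}$ ($p = \left(- \frac{1}{8}\right) \left(-28\right) = \frac{7}{2} \approx 3.5$)
$P{\left(h,m \right)} = \frac{7}{2} + m$
$q{\left(s,U \right)} = 7 U$
$\left(P{\left(21,129 \right)} - 41797\right) \left(q{\left(-162,-160 \right)} - 37574\right) = \left(\left(\frac{7}{2} + 129\right) - 41797\right) \left(7 \left(-160\right) - 37574\right) = \left(\frac{265}{2} - 41797\right) \left(-1120 - 37574\right) = \left(- \frac{83329}{2}\right) \left(-38694\right) = 1612166163$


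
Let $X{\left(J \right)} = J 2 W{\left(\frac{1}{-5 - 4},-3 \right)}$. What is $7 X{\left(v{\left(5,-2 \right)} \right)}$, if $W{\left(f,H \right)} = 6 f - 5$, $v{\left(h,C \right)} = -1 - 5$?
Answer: $476$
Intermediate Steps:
$v{\left(h,C \right)} = -6$ ($v{\left(h,C \right)} = -1 - 5 = -6$)
$W{\left(f,H \right)} = -5 + 6 f$
$X{\left(J \right)} = - \frac{34 J}{3}$ ($X{\left(J \right)} = J 2 \left(-5 + \frac{6}{-5 - 4}\right) = 2 J \left(-5 + \frac{6}{-9}\right) = 2 J \left(-5 + 6 \left(- \frac{1}{9}\right)\right) = 2 J \left(-5 - \frac{2}{3}\right) = 2 J \left(- \frac{17}{3}\right) = - \frac{34 J}{3}$)
$7 X{\left(v{\left(5,-2 \right)} \right)} = 7 \left(\left(- \frac{34}{3}\right) \left(-6\right)\right) = 7 \cdot 68 = 476$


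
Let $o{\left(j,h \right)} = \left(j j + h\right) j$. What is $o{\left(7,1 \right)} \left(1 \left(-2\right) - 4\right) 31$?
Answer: $-65100$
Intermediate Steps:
$o{\left(j,h \right)} = j \left(h + j^{2}\right)$ ($o{\left(j,h \right)} = \left(j^{2} + h\right) j = \left(h + j^{2}\right) j = j \left(h + j^{2}\right)$)
$o{\left(7,1 \right)} \left(1 \left(-2\right) - 4\right) 31 = 7 \left(1 + 7^{2}\right) \left(1 \left(-2\right) - 4\right) 31 = 7 \left(1 + 49\right) \left(-2 - 4\right) 31 = 7 \cdot 50 \left(-6\right) 31 = 350 \left(-6\right) 31 = \left(-2100\right) 31 = -65100$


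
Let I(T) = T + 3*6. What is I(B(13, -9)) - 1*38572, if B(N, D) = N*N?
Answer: -38385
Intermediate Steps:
B(N, D) = N²
I(T) = 18 + T (I(T) = T + 18 = 18 + T)
I(B(13, -9)) - 1*38572 = (18 + 13²) - 1*38572 = (18 + 169) - 38572 = 187 - 38572 = -38385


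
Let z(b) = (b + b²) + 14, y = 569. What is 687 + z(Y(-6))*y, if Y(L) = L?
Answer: 25723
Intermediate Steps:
z(b) = 14 + b + b²
687 + z(Y(-6))*y = 687 + (14 - 6 + (-6)²)*569 = 687 + (14 - 6 + 36)*569 = 687 + 44*569 = 687 + 25036 = 25723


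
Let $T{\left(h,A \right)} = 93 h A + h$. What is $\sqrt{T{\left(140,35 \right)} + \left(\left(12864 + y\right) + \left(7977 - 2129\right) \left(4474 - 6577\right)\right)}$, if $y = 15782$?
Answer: $i \sqrt{11813858} \approx 3437.1 i$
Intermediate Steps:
$T{\left(h,A \right)} = h + 93 A h$ ($T{\left(h,A \right)} = 93 A h + h = h + 93 A h$)
$\sqrt{T{\left(140,35 \right)} + \left(\left(12864 + y\right) + \left(7977 - 2129\right) \left(4474 - 6577\right)\right)} = \sqrt{140 \left(1 + 93 \cdot 35\right) + \left(\left(12864 + 15782\right) + \left(7977 - 2129\right) \left(4474 - 6577\right)\right)} = \sqrt{140 \left(1 + 3255\right) + \left(28646 + 5848 \left(-2103\right)\right)} = \sqrt{140 \cdot 3256 + \left(28646 - 12298344\right)} = \sqrt{455840 - 12269698} = \sqrt{-11813858} = i \sqrt{11813858}$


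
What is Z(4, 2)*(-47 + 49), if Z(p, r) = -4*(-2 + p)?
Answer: -16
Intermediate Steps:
Z(p, r) = 8 - 4*p
Z(4, 2)*(-47 + 49) = (8 - 4*4)*(-47 + 49) = (8 - 16)*2 = -8*2 = -16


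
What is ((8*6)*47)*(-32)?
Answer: -72192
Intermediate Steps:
((8*6)*47)*(-32) = (48*47)*(-32) = 2256*(-32) = -72192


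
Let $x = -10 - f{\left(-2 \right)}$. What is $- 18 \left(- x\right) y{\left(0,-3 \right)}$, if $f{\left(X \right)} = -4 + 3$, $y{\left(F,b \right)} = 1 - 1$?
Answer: $0$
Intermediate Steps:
$y{\left(F,b \right)} = 0$
$f{\left(X \right)} = -1$
$x = -9$ ($x = -10 - -1 = -10 + 1 = -9$)
$- 18 \left(- x\right) y{\left(0,-3 \right)} = - 18 \left(\left(-1\right) \left(-9\right)\right) 0 = \left(-18\right) 9 \cdot 0 = \left(-162\right) 0 = 0$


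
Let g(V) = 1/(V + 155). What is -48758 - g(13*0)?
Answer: -7557491/155 ≈ -48758.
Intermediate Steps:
g(V) = 1/(155 + V)
-48758 - g(13*0) = -48758 - 1/(155 + 13*0) = -48758 - 1/(155 + 0) = -48758 - 1/155 = -7557491/155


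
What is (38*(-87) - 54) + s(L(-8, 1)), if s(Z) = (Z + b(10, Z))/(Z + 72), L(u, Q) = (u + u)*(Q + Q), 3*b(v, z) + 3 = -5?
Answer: -50413/15 ≈ -3360.9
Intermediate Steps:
b(v, z) = -8/3 (b(v, z) = -1 + (1/3)*(-5) = -1 - 5/3 = -8/3)
L(u, Q) = 4*Q*u (L(u, Q) = (2*u)*(2*Q) = 4*Q*u)
s(Z) = (-8/3 + Z)/(72 + Z) (s(Z) = (Z - 8/3)/(Z + 72) = (-8/3 + Z)/(72 + Z))
(38*(-87) - 54) + s(L(-8, 1)) = (38*(-87) - 54) + (-8/3 + 4*1*(-8))/(72 + 4*1*(-8)) = (-3306 - 54) + (-8/3 - 32)/(72 - 32) = -3360 - 104/3/40 = -3360 + (1/40)*(-104/3) = -3360 - 13/15 = -50413/15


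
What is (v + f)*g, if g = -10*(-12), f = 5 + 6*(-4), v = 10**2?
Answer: 9720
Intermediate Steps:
v = 100
f = -19 (f = 5 - 24 = -19)
g = 120
(v + f)*g = (100 - 19)*120 = 81*120 = 9720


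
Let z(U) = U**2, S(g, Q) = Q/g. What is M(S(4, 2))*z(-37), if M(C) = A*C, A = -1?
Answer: -1369/2 ≈ -684.50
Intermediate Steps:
M(C) = -C
M(S(4, 2))*z(-37) = -2/4*(-37)**2 = -2/4*1369 = -1*1/2*1369 = -1/2*1369 = -1369/2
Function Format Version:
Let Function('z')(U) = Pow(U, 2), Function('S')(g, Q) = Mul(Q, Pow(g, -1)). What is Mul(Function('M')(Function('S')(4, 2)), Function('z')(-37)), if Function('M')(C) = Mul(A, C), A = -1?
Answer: Rational(-1369, 2) ≈ -684.50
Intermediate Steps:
Function('M')(C) = Mul(-1, C)
Mul(Function('M')(Function('S')(4, 2)), Function('z')(-37)) = Mul(Mul(-1, Mul(2, Pow(4, -1))), Pow(-37, 2)) = Mul(Mul(-1, Mul(2, Rational(1, 4))), 1369) = Mul(Mul(-1, Rational(1, 2)), 1369) = Mul(Rational(-1, 2), 1369) = Rational(-1369, 2)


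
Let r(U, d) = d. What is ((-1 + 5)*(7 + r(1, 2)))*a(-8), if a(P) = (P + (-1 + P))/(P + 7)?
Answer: 612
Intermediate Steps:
a(P) = (-1 + 2*P)/(7 + P)
((-1 + 5)*(7 + r(1, 2)))*a(-8) = ((-1 + 5)*(7 + 2))*((-1 + 2*(-8))/(7 - 8)) = (4*9)*((-1 - 16)/(-1)) = 36*(-1*(-17)) = 36*17 = 612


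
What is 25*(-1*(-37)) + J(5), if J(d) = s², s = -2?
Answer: 929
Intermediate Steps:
J(d) = 4 (J(d) = (-2)² = 4)
25*(-1*(-37)) + J(5) = 25*(-1*(-37)) + 4 = 25*37 + 4 = 925 + 4 = 929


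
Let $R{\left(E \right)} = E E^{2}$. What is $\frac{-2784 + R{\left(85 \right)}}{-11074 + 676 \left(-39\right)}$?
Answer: $- \frac{611341}{37438} \approx -16.329$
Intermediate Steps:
$R{\left(E \right)} = E^{3}$
$\frac{-2784 + R{\left(85 \right)}}{-11074 + 676 \left(-39\right)} = \frac{-2784 + 85^{3}}{-11074 + 676 \left(-39\right)} = \frac{-2784 + 614125}{-11074 - 26364} = \frac{611341}{-37438} = 611341 \left(- \frac{1}{37438}\right) = - \frac{611341}{37438}$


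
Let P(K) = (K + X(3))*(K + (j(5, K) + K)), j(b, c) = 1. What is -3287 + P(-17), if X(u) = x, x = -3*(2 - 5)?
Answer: -3023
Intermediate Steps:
x = 9 (x = -3*(-3) = 9)
X(u) = 9
P(K) = (1 + 2*K)*(9 + K) (P(K) = (K + 9)*(K + (1 + K)) = (9 + K)*(1 + 2*K) = (1 + 2*K)*(9 + K))
-3287 + P(-17) = -3287 + (9 + 2*(-17)² + 19*(-17)) = -3287 + (9 + 2*289 - 323) = -3287 + (9 + 578 - 323) = -3287 + 264 = -3023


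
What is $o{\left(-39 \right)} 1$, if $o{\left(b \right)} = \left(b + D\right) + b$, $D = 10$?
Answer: $-68$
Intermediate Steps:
$o{\left(b \right)} = 10 + 2 b$ ($o{\left(b \right)} = \left(b + 10\right) + b = \left(10 + b\right) + b = 10 + 2 b$)
$o{\left(-39 \right)} 1 = \left(10 + 2 \left(-39\right)\right) 1 = \left(10 - 78\right) 1 = \left(-68\right) 1 = -68$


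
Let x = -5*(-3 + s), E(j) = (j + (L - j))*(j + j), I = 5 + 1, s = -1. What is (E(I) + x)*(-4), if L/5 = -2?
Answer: 400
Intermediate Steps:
L = -10 (L = 5*(-2) = -10)
I = 6
E(j) = -20*j (E(j) = (j + (-10 - j))*(j + j) = -20*j)
x = 20 (x = -5*(-3 - 1) = -5*(-4) = 20)
(E(I) + x)*(-4) = (-20*6 + 20)*(-4) = (-120 + 20)*(-4) = -100*(-4) = 400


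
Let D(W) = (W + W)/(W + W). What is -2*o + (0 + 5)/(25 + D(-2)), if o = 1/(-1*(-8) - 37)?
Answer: 197/754 ≈ 0.26127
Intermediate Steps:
o = -1/29 (o = 1/(8 - 37) = 1/(-29) = -1/29 ≈ -0.034483)
D(W) = 1 (D(W) = (2*W)/((2*W)) = (2*W)*(1/(2*W)) = 1)
-2*o + (0 + 5)/(25 + D(-2)) = -2*(-1/29) + (0 + 5)/(25 + 1) = 2/29 + 5/26 = 197/754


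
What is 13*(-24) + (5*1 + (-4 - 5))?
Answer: -316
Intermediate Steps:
13*(-24) + (5*1 + (-4 - 5)) = -312 + (5 - 9) = -312 - 4 = -316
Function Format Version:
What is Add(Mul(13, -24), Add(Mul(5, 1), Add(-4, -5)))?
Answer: -316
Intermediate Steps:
Add(Mul(13, -24), Add(Mul(5, 1), Add(-4, -5))) = Add(-312, Add(5, -9)) = Add(-312, -4) = -316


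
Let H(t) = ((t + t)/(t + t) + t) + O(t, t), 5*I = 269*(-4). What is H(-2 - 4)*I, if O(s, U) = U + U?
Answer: 18292/5 ≈ 3658.4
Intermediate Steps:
I = -1076/5 (I = (269*(-4))/5 = (⅕)*(-1076) = -1076/5 ≈ -215.20)
O(s, U) = 2*U
H(t) = 1 + 3*t (H(t) = ((t + t)/(t + t) + t) + 2*t = ((2*t)/((2*t)) + t) + 2*t = ((2*t)*(1/(2*t)) + t) + 2*t = (1 + t) + 2*t = 1 + 3*t)
H(-2 - 4)*I = (1 + 3*(-2 - 4))*(-1076/5) = (1 + 3*(-6))*(-1076/5) = (1 - 18)*(-1076/5) = -17*(-1076/5) = 18292/5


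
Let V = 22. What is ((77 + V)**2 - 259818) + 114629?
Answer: -135388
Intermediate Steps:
((77 + V)**2 - 259818) + 114629 = ((77 + 22)**2 - 259818) + 114629 = (99**2 - 259818) + 114629 = (9801 - 259818) + 114629 = -250017 + 114629 = -135388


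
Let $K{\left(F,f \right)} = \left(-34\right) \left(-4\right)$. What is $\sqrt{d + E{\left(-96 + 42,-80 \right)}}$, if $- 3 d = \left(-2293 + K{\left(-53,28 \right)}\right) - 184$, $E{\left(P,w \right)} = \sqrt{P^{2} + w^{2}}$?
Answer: $\frac{\sqrt{7023 + 18 \sqrt{2329}}}{3} \approx 29.612$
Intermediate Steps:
$K{\left(F,f \right)} = 136$
$d = \frac{2341}{3}$ ($d = - \frac{\left(-2293 + 136\right) - 184}{3} = - \frac{-2157 - 184}{3} = \left(- \frac{1}{3}\right) \left(-2341\right) = \frac{2341}{3} \approx 780.33$)
$\sqrt{d + E{\left(-96 + 42,-80 \right)}} = \sqrt{\frac{2341}{3} + \sqrt{\left(-96 + 42\right)^{2} + \left(-80\right)^{2}}} = \sqrt{\frac{2341}{3} + \sqrt{\left(-54\right)^{2} + 6400}} = \sqrt{\frac{2341}{3} + \sqrt{2916 + 6400}} = \sqrt{\frac{2341}{3} + \sqrt{9316}} = \sqrt{\frac{2341}{3} + 2 \sqrt{2329}}$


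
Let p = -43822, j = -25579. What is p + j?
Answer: -69401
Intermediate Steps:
p + j = -43822 - 25579 = -69401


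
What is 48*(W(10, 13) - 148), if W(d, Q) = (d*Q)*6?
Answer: 30336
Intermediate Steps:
W(d, Q) = 6*Q*d (W(d, Q) = (Q*d)*6 = 6*Q*d)
48*(W(10, 13) - 148) = 48*(6*13*10 - 148) = 48*(780 - 148) = 48*632 = 30336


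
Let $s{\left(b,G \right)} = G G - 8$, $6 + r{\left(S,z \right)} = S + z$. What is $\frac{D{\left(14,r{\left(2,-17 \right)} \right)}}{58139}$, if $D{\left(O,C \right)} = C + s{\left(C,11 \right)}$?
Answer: $\frac{92}{58139} \approx 0.0015824$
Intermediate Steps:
$r{\left(S,z \right)} = -6 + S + z$ ($r{\left(S,z \right)} = -6 + \left(S + z\right) = -6 + S + z$)
$s{\left(b,G \right)} = -8 + G^{2}$ ($s{\left(b,G \right)} = G^{2} - 8 = -8 + G^{2}$)
$D{\left(O,C \right)} = 113 + C$ ($D{\left(O,C \right)} = C - \left(8 - 11^{2}\right) = C + \left(-8 + 121\right) = C + 113 = 113 + C$)
$\frac{D{\left(14,r{\left(2,-17 \right)} \right)}}{58139} = \frac{113 - 21}{58139} = \left(113 - 21\right) \frac{1}{58139} = 92 \cdot \frac{1}{58139} = \frac{92}{58139}$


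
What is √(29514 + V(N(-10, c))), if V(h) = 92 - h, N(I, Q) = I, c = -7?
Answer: 4*√1851 ≈ 172.09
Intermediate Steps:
√(29514 + V(N(-10, c))) = √(29514 + (92 - 1*(-10))) = √(29514 + (92 + 10)) = √(29514 + 102) = √29616 = 4*√1851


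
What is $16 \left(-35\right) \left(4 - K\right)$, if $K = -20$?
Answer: $-13440$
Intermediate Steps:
$16 \left(-35\right) \left(4 - K\right) = 16 \left(-35\right) \left(4 - -20\right) = - 560 \left(4 + 20\right) = \left(-560\right) 24 = -13440$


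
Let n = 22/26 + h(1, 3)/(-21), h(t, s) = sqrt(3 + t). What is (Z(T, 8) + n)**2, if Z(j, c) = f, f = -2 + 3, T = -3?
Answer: 228484/74529 ≈ 3.0657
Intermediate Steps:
f = 1
Z(j, c) = 1
n = 205/273 (n = 22/26 + sqrt(3 + 1)/(-21) = 22*(1/26) + sqrt(4)*(-1/21) = 11/13 + 2*(-1/21) = 11/13 - 2/21 = 205/273 ≈ 0.75092)
(Z(T, 8) + n)**2 = (1 + 205/273)**2 = (478/273)**2 = 228484/74529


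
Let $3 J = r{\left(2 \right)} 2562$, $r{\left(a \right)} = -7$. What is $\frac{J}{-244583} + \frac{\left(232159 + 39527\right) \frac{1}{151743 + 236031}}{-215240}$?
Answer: $\frac{83147364386057}{3402331979134680} \approx 0.024438$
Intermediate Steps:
$J = -5978$ ($J = \frac{\left(-7\right) 2562}{3} = \frac{1}{3} \left(-17934\right) = -5978$)
$\frac{J}{-244583} + \frac{\left(232159 + 39527\right) \frac{1}{151743 + 236031}}{-215240} = - \frac{5978}{-244583} + \frac{\left(232159 + 39527\right) \frac{1}{151743 + 236031}}{-215240} = \left(-5978\right) \left(- \frac{1}{244583}\right) + \frac{271686}{387774} \left(- \frac{1}{215240}\right) = \frac{5978}{244583} + 271686 \cdot \frac{1}{387774} \left(- \frac{1}{215240}\right) = \frac{5978}{244583} + \frac{45281}{64629} \left(- \frac{1}{215240}\right) = \frac{5978}{244583} - \frac{45281}{13910745960} = \frac{83147364386057}{3402331979134680}$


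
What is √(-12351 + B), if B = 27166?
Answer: √14815 ≈ 121.72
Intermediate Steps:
√(-12351 + B) = √(-12351 + 27166) = √14815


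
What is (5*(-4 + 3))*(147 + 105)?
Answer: -1260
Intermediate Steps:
(5*(-4 + 3))*(147 + 105) = (5*(-1))*252 = -5*252 = -1260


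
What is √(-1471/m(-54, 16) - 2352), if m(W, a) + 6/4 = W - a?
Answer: I*√47675342/143 ≈ 48.285*I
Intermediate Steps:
m(W, a) = -3/2 + W - a (m(W, a) = -3/2 + (W - a) = -3/2 + W - a)
√(-1471/m(-54, 16) - 2352) = √(-1471/(-3/2 - 54 - 1*16) - 2352) = √(-1471/(-3/2 - 54 - 16) - 2352) = √(-1471/(-143/2) - 2352) = √(-1471*(-2/143) - 2352) = √(2942/143 - 2352) = √(-333394/143) = I*√47675342/143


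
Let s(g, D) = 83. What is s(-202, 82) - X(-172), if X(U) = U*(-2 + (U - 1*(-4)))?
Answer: -29157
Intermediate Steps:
X(U) = U*(2 + U) (X(U) = U*(-2 + (U + 4)) = U*(-2 + (4 + U)) = U*(2 + U))
s(-202, 82) - X(-172) = 83 - (-172)*(2 - 172) = 83 - (-172)*(-170) = 83 - 1*29240 = 83 - 29240 = -29157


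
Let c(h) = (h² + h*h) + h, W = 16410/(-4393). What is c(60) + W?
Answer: 31876770/4393 ≈ 7256.3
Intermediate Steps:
W = -16410/4393 (W = 16410*(-1/4393) = -16410/4393 ≈ -3.7355)
c(h) = h + 2*h² (c(h) = (h² + h²) + h = 2*h² + h = h + 2*h²)
c(60) + W = 60*(1 + 2*60) - 16410/4393 = 60*(1 + 120) - 16410/4393 = 60*121 - 16410/4393 = 7260 - 16410/4393 = 31876770/4393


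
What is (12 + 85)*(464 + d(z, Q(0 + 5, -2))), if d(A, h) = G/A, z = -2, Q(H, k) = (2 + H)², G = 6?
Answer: 44717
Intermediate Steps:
d(A, h) = 6/A
(12 + 85)*(464 + d(z, Q(0 + 5, -2))) = (12 + 85)*(464 + 6/(-2)) = 97*(464 + 6*(-½)) = 97*(464 - 3) = 97*461 = 44717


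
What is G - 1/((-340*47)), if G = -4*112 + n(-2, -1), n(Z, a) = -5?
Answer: -7238939/15980 ≈ -453.00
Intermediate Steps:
G = -453 (G = -4*112 - 5 = -448 - 5 = -453)
G - 1/((-340*47)) = -453 - 1/((-340*47)) = -453 - 1/((-85*188)) = -453 - 1/(-15980) = -453 - 1*(-1/15980) = -453 + 1/15980 = -7238939/15980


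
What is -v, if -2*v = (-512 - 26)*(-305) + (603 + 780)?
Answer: 165473/2 ≈ 82737.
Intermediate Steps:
v = -165473/2 (v = -((-512 - 26)*(-305) + (603 + 780))/2 = -(-538*(-305) + 1383)/2 = -(164090 + 1383)/2 = -1/2*165473 = -165473/2 ≈ -82737.)
-v = -1*(-165473/2) = 165473/2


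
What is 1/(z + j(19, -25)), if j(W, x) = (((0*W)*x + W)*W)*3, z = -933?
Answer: 1/150 ≈ 0.0066667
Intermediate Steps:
j(W, x) = 3*W**2 (j(W, x) = ((0*x + W)*W)*3 = ((0 + W)*W)*3 = (W*W)*3 = W**2*3 = 3*W**2)
1/(z + j(19, -25)) = 1/(-933 + 3*19**2) = 1/(-933 + 3*361) = 1/(-933 + 1083) = 1/150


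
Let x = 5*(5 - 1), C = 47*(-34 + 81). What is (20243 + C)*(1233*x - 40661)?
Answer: -359254452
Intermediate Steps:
C = 2209 (C = 47*47 = 2209)
x = 20 (x = 5*4 = 20)
(20243 + C)*(1233*x - 40661) = (20243 + 2209)*(1233*20 - 40661) = 22452*(24660 - 40661) = 22452*(-16001) = -359254452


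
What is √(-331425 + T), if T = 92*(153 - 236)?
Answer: I*√339061 ≈ 582.29*I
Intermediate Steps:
T = -7636 (T = 92*(-83) = -7636)
√(-331425 + T) = √(-331425 - 7636) = √(-339061) = I*√339061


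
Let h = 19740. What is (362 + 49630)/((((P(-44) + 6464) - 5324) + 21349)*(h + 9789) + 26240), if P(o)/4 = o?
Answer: 49992/658906817 ≈ 7.5871e-5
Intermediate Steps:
P(o) = 4*o
(362 + 49630)/((((P(-44) + 6464) - 5324) + 21349)*(h + 9789) + 26240) = (362 + 49630)/((((4*(-44) + 6464) - 5324) + 21349)*(19740 + 9789) + 26240) = 49992/((((-176 + 6464) - 5324) + 21349)*29529 + 26240) = 49992/(((6288 - 5324) + 21349)*29529 + 26240) = 49992/((964 + 21349)*29529 + 26240) = 49992/(22313*29529 + 26240) = 49992/(658880577 + 26240) = 49992/658906817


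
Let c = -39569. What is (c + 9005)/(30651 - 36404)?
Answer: 30564/5753 ≈ 5.3127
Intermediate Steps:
(c + 9005)/(30651 - 36404) = (-39569 + 9005)/(30651 - 36404) = -30564/(-5753) = -30564*(-1/5753) = 30564/5753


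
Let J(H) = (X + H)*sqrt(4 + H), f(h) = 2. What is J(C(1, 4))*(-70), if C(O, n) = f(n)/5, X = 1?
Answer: -98*sqrt(110)/5 ≈ -205.57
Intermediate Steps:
C(O, n) = 2/5
J(H) = sqrt(4 + H)*(1 + H) (J(H) = (1 + H)*sqrt(4 + H) = sqrt(4 + H)*(1 + H))
J(C(1, 4))*(-70) = (sqrt(4 + 2/5)*(1 + 2/5))*(-70) = (sqrt(22/5)*(7/5))*(-70) = ((sqrt(110)/5)*(7/5))*(-70) = (7*sqrt(110)/25)*(-70) = -98*sqrt(110)/5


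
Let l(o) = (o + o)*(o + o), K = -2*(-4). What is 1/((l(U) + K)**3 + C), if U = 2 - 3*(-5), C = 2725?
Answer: 1/1577101669 ≈ 6.3407e-10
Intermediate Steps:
K = 8
U = 17 (U = 2 + 15 = 17)
l(o) = 4*o**2 (l(o) = (2*o)*(2*o) = 4*o**2)
1/((l(U) + K)**3 + C) = 1/((4*17**2 + 8)**3 + 2725) = 1/((4*289 + 8)**3 + 2725) = 1/((1156 + 8)**3 + 2725) = 1/(1164**3 + 2725) = 1/(1577098944 + 2725) = 1/1577101669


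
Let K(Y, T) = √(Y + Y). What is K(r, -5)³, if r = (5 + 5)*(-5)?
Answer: -1000*I ≈ -1000.0*I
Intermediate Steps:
r = -50 (r = 10*(-5) = -50)
K(Y, T) = √2*√Y (K(Y, T) = √(2*Y) = √2*√Y)
K(r, -5)³ = (√2*√(-50))³ = (√2*(5*I*√2))³ = (10*I)³ = -1000*I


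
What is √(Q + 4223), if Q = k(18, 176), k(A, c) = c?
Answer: √4399 ≈ 66.325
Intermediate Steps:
Q = 176
√(Q + 4223) = √(176 + 4223) = √4399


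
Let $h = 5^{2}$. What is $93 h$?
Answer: $2325$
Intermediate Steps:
$h = 25$
$93 h = 93 \cdot 25 = 2325$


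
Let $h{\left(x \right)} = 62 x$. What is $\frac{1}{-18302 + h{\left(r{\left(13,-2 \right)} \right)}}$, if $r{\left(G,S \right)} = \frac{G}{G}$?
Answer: $- \frac{1}{18240} \approx -5.4825 \cdot 10^{-5}$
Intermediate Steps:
$r{\left(G,S \right)} = 1$
$\frac{1}{-18302 + h{\left(r{\left(13,-2 \right)} \right)}} = \frac{1}{-18302 + 62 \cdot 1} = \frac{1}{-18302 + 62} = \frac{1}{-18240} = - \frac{1}{18240}$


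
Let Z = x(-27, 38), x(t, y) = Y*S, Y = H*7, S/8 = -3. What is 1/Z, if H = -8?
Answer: 1/1344 ≈ 0.00074405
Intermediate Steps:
S = -24 (S = 8*(-3) = -24)
Y = -56 (Y = -8*7 = -56)
x(t, y) = 1344 (x(t, y) = -56*(-24) = 1344)
Z = 1344
1/Z = 1/1344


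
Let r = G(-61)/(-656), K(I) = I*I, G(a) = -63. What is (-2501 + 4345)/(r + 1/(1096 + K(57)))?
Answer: 5255990080/274391 ≈ 19155.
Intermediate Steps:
K(I) = I²
r = 63/656 (r = -63/(-656) = -63*(-1/656) = 63/656 ≈ 0.096037)
(-2501 + 4345)/(r + 1/(1096 + K(57))) = (-2501 + 4345)/(63/656 + 1/(1096 + 57²)) = 1844/(63/656 + 1/(1096 + 3249)) = 1844/(63/656 + 1/4345) = 1844/(274391/2850320) = 1844*(2850320/274391) = 5255990080/274391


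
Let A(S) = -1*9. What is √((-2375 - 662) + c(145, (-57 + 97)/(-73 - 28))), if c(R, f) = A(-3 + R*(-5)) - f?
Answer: I*√31068206/101 ≈ 55.187*I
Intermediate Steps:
A(S) = -9
c(R, f) = -9 - f
√((-2375 - 662) + c(145, (-57 + 97)/(-73 - 28))) = √((-2375 - 662) + (-9 - (-57 + 97)/(-73 - 28))) = √(-3037 + (-9 - 40/(-101))) = √(-3037 + (-9 - 40*(-1)/101)) = √(-3037 + (-9 - 1*(-40/101))) = √(-3037 + (-9 + 40/101)) = √(-3037 - 869/101) = √(-307606/101) = I*√31068206/101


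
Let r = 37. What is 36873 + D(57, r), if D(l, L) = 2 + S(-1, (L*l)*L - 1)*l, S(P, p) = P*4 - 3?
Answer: 36476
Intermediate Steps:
S(P, p) = -3 + 4*P (S(P, p) = 4*P - 3 = -3 + 4*P)
D(l, L) = 2 - 7*l (D(l, L) = 2 + (-3 + 4*(-1))*l = 2 + (-3 - 4)*l = 2 - 7*l)
36873 + D(57, r) = 36873 + (2 - 7*57) = 36873 + (2 - 399) = 36873 - 397 = 36476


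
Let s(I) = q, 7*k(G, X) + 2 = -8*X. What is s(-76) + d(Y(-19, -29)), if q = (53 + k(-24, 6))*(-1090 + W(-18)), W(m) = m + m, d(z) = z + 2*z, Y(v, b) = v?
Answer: -361845/7 ≈ -51692.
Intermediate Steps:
d(z) = 3*z
k(G, X) = -2/7 - 8*X/7 (k(G, X) = -2/7 + (-8*X)/7 = -2/7 - 8*X/7)
W(m) = 2*m
q = -361446/7 (q = (53 + (-2/7 - 8/7*6))*(-1090 + 2*(-18)) = (53 + (-2/7 - 48/7))*(-1090 - 36) = (53 - 50/7)*(-1126) = (321/7)*(-1126) = -361446/7 ≈ -51635.)
s(I) = -361446/7
s(-76) + d(Y(-19, -29)) = -361446/7 + 3*(-19) = -361446/7 - 57 = -361845/7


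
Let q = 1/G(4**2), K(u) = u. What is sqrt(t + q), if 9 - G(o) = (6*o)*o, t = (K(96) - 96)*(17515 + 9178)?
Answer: I*sqrt(1527)/1527 ≈ 0.025591*I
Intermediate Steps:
t = 0 (t = (96 - 96)*(17515 + 9178) = 0*26693 = 0)
G(o) = 9 - 6*o**2 (G(o) = 9 - 6*o*o = 9 - 6*o**2)
q = -1/1527 (q = 1/(9 - 6*(4**2)**2) = 1/(9 - 6*16**2) = 1/(9 - 6*256) = 1/(9 - 1536) = 1/(-1527) = -1/1527 ≈ -0.00065488)
sqrt(t + q) = sqrt(0 - 1/1527) = sqrt(-1/1527) = I*sqrt(1527)/1527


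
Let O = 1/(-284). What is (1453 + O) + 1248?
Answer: 767083/284 ≈ 2701.0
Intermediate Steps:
O = -1/284 ≈ -0.0035211
(1453 + O) + 1248 = (1453 - 1/284) + 1248 = 412651/284 + 1248 = 767083/284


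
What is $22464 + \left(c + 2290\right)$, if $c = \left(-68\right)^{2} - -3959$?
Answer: $33337$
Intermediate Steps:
$c = 8583$ ($c = 4624 + 3959 = 8583$)
$22464 + \left(c + 2290\right) = 22464 + \left(8583 + 2290\right) = 22464 + 10873 = 33337$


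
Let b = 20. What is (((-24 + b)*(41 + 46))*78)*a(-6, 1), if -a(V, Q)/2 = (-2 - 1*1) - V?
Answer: 162864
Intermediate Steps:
a(V, Q) = 6 + 2*V (a(V, Q) = -2*((-2 - 1*1) - V) = -2*((-2 - 1) - V) = -2*(-3 - V) = 6 + 2*V)
(((-24 + b)*(41 + 46))*78)*a(-6, 1) = (((-24 + 20)*(41 + 46))*78)*(6 + 2*(-6)) = (-4*87*78)*(6 - 12) = -348*78*(-6) = -27144*(-6) = 162864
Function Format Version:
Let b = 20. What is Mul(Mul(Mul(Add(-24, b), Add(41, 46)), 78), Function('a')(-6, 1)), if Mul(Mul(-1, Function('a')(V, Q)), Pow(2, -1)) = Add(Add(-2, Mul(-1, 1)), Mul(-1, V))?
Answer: 162864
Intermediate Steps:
Function('a')(V, Q) = Add(6, Mul(2, V)) (Function('a')(V, Q) = Mul(-2, Add(Add(-2, Mul(-1, 1)), Mul(-1, V))) = Mul(-2, Add(Add(-2, -1), Mul(-1, V))) = Mul(-2, Add(-3, Mul(-1, V))) = Add(6, Mul(2, V)))
Mul(Mul(Mul(Add(-24, b), Add(41, 46)), 78), Function('a')(-6, 1)) = Mul(Mul(Mul(Add(-24, 20), Add(41, 46)), 78), Add(6, Mul(2, -6))) = Mul(Mul(Mul(-4, 87), 78), Add(6, -12)) = Mul(Mul(-348, 78), -6) = Mul(-27144, -6) = 162864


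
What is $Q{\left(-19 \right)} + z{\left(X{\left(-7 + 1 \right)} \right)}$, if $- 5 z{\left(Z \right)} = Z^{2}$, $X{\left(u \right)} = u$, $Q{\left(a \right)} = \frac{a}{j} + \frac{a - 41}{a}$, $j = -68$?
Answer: $- \frac{24307}{6460} \approx -3.7627$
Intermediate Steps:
$Q{\left(a \right)} = - \frac{a}{68} + \frac{-41 + a}{a}$ ($Q{\left(a \right)} = \frac{a}{-68} + \frac{a - 41}{a} = a \left(- \frac{1}{68}\right) + \frac{a - 41}{a} = - \frac{a}{68} + \frac{-41 + a}{a}$)
$z{\left(Z \right)} = - \frac{Z^{2}}{5}$
$Q{\left(-19 \right)} + z{\left(X{\left(-7 + 1 \right)} \right)} = \left(1 - \frac{41}{-19} - - \frac{19}{68}\right) - \frac{\left(-7 + 1\right)^{2}}{5} = \left(1 - - \frac{41}{19} + \frac{19}{68}\right) - \frac{\left(-6\right)^{2}}{5} = \left(1 + \frac{41}{19} + \frac{19}{68}\right) - \frac{36}{5} = \frac{4441}{1292} - \frac{36}{5} = - \frac{24307}{6460}$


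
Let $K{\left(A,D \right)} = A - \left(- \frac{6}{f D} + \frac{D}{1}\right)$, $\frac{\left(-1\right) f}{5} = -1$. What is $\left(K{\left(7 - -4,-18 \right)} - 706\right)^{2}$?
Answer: $\frac{103144336}{225} \approx 4.5842 \cdot 10^{5}$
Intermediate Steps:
$f = 5$ ($f = \left(-5\right) \left(-1\right) = 5$)
$K{\left(A,D \right)} = A - D + \frac{6}{5 D}$ ($K{\left(A,D \right)} = A - \left(- \frac{6}{5 D} + \frac{D}{1}\right) = A - \left(- 6 \frac{1}{5 D} + D 1\right) = A - \left(- \frac{6}{5 D} + D\right) = A - \left(D - \frac{6}{5 D}\right) = A - D + \frac{6}{5 D}$)
$\left(K{\left(7 - -4,-18 \right)} - 706\right)^{2} = \left(\left(\left(7 - -4\right) - -18 + \frac{6}{5 \left(-18\right)}\right) - 706\right)^{2} = \left(\left(\left(7 + 4\right) + 18 + \frac{6}{5} \left(- \frac{1}{18}\right)\right) - 706\right)^{2} = \left(\left(11 + 18 - \frac{1}{15}\right) - 706\right)^{2} = \left(\frac{434}{15} - 706\right)^{2} = \left(- \frac{10156}{15}\right)^{2} = \frac{103144336}{225}$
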